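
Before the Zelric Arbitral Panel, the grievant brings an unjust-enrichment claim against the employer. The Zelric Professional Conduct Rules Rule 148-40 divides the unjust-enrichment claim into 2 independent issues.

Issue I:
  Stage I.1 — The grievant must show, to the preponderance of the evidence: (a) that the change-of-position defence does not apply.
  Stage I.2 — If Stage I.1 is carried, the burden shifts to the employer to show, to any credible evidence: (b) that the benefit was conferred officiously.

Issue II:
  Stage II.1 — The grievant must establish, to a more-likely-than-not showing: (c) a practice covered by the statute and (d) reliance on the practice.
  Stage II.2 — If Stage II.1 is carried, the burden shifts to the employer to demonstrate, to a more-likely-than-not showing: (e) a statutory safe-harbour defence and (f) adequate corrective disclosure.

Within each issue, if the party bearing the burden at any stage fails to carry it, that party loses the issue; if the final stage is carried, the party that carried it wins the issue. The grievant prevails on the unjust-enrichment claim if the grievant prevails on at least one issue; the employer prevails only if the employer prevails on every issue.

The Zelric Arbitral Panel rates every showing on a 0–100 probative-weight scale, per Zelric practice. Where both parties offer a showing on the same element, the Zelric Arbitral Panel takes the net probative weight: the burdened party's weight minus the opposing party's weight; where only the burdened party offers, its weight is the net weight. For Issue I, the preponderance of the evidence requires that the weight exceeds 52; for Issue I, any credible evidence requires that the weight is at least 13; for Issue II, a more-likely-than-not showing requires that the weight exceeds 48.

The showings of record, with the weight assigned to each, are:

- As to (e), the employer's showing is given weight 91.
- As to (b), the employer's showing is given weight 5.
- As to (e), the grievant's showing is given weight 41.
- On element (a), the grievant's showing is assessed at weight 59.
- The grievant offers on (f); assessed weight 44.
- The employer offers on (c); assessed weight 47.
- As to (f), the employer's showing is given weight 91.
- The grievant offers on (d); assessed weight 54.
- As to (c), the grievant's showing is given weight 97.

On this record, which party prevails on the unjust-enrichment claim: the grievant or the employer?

— Issue I —
Stage I.1 (grievant, the preponderance of the evidence, weight exceeds 52): (a) 59 > 52 — meets.
  Stage I.1 carried; the burden shifts to the employer.
Stage I.2 (employer, any credible evidence, weight is at least 13): (b) 5 < 13 — fails.
  Stage I.2 not carried; the employer fails its burden.
So the grievant prevails on this issue.
— Issue II —
Stage II.1 (grievant, a more-likely-than-not showing, weight exceeds 48): (c) net 97−47=50 > 48 — meets; (d) 54 > 48 — meets.
  The grievant carries Stage II.1; the employer now bears the burden.
Stage II.2 (employer, a more-likely-than-not showing, weight exceeds 48): (e) net 91−41=50 > 48 — meets; (f) net 91−44=47 ≤ 48 — fails.
  The employer does not carry Stage II.2.
The grievant prevails on this issue.
Per-issue: Issue I → grievant; Issue II → grievant. The grievant must prevail on at least one issue; overall, the grievant prevails.

grievant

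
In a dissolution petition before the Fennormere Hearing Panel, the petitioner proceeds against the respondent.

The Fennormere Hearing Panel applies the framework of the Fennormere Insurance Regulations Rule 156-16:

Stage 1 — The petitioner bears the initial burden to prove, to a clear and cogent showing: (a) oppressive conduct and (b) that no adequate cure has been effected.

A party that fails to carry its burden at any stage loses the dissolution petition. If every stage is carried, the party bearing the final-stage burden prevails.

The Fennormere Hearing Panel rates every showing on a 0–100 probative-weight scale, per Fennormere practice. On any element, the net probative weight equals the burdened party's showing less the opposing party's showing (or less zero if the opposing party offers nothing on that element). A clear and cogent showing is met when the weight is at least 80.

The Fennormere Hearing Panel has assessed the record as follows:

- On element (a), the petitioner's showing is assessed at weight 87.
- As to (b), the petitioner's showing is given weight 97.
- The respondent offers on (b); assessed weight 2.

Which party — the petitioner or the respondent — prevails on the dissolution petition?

Stage 1 — burden on petitioner; standard: a clear and cogent showing (weight is at least 80).
    (a): 87 ≥ 80 [met]
    (b): 97 − 2 = 95 ≥ 80 [met]
  The petitioner carries the last stage.
Every stage carried; the petitioner prevails.

petitioner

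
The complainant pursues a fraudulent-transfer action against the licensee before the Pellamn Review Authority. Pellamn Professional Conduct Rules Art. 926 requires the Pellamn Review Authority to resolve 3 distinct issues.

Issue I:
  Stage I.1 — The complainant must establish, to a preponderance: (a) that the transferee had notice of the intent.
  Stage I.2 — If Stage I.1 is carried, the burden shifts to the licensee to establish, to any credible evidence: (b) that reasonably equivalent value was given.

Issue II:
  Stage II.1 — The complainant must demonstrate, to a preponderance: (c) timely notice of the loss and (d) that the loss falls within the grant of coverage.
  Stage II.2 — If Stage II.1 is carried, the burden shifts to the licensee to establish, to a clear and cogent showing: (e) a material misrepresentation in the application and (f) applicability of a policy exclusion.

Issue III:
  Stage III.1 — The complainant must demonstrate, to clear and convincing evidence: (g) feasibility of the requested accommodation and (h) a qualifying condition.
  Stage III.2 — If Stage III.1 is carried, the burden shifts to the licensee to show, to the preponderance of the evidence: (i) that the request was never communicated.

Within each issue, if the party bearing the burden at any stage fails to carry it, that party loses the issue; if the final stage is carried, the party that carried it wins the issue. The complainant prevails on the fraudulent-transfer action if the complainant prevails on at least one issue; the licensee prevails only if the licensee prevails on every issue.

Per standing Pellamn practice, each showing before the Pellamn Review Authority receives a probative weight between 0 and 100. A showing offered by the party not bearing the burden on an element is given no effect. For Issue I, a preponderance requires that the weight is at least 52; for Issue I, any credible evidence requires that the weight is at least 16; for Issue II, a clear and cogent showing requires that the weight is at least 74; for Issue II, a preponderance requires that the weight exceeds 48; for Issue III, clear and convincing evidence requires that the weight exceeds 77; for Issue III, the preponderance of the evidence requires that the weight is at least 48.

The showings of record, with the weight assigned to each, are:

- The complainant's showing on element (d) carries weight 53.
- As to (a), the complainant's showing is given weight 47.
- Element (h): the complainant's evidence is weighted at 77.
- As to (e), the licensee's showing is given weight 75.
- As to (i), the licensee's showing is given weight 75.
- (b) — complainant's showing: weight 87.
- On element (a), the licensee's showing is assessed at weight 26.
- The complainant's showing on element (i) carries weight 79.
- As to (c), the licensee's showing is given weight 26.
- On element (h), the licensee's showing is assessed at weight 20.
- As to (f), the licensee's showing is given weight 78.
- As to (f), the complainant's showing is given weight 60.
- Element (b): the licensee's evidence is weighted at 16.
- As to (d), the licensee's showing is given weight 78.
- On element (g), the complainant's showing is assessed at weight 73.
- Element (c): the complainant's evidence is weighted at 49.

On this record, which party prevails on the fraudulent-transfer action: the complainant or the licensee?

— Issue I —
Stage I.1 (complainant, a preponderance, weight is at least 52): (a) 47 (licensee's 26 disregarded) < 52 — fails.
  The complainant does not carry Stage I.1.
The licensee prevails on this issue.
— Issue II —
Stage II.1 — burden on complainant; standard: a preponderance (weight exceeds 48).
    (c): 49 (licensee's 26 disregarded) > 48 [met]
    (d): 53 (licensee's 78 disregarded) > 48 [met]
  Stage II.1 carried; the burden shifts to the licensee.
Stage II.2 — burden on licensee; standard: a clear and cogent showing (weight is at least 74).
    (e): 75 ≥ 74 [met]
    (f): 78 (complainant's 60 disregarded) ≥ 74 [met]
  The licensee carries the last stage.
All stages carried — the licensee prevails on this issue.
— Issue III —
At Stage III.1 the complainant must meet clear and convincing evidence (weight exceeds 77): on (g) the weight is 73, which does not exceed 77, so (g) does not meet the standard; on (h) the weight is 77 (the licensee's 20 is given no effect), ≤ 77, so (h) does not meet the standard.
  The complainant does not carry Stage III.1.
The licensee prevails on this issue.
Per-issue: Issue I → licensee; Issue II → licensee; Issue III → licensee. The complainant must prevail on at least one issue; overall, the licensee prevails.

licensee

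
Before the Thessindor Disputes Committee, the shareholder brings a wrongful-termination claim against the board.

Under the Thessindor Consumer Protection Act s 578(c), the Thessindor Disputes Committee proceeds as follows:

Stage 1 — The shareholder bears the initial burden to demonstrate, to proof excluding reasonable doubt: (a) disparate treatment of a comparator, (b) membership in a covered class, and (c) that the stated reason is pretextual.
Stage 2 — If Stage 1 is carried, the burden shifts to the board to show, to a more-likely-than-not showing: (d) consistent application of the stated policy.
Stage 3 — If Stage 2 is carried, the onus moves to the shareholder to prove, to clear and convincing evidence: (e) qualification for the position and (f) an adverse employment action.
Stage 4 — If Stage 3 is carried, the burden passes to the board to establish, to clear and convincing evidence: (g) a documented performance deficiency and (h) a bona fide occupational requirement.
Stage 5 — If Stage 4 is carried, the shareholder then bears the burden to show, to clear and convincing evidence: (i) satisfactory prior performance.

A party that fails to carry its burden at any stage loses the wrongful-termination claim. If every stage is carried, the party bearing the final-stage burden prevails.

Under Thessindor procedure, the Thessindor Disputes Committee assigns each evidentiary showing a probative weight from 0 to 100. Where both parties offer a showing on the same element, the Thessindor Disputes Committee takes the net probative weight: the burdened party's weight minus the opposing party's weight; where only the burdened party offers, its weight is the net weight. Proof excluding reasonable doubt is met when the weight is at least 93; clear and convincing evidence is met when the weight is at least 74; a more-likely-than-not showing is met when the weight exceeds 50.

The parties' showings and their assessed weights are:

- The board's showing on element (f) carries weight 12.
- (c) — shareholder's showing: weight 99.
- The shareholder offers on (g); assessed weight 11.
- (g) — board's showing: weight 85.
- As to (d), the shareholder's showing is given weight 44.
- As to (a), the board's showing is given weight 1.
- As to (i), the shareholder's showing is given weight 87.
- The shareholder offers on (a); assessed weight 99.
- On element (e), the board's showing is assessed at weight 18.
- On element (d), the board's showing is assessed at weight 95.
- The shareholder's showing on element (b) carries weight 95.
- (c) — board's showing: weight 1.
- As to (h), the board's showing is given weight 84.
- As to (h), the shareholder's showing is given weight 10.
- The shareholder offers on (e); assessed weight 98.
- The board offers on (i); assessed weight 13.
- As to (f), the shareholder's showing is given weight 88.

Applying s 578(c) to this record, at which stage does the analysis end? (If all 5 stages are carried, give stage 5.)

At Stage 1 the shareholder must meet proof excluding reasonable doubt (weight is at least 93): on (a) the weight is 99 less the opposing 1 gives net 98, ≥ 93, so (a) meets the standard; on (b) the weight is 95, ≥ 93, so (b) meets the standard; on (c) the weight is 99 less the opposing 1 gives net 98, which does reach 93, so (c) meets the standard.
  Stage 1 is satisfied; the onus moves to the board.
At Stage 2 the board must meet a more-likely-than-not showing (weight exceeds 50): on (d) the weight is 95 less the opposing 44 gives net 51, > 50, so (d) meets the standard.
  The board carries Stage 2; the shareholder now bears the burden.
At Stage 3 the shareholder must meet clear and convincing evidence (weight is at least 74): on (e) the weight is 98 less the opposing 18 gives net 80, ≥ 74, so (e) meets the standard; on (f) the weight is 88 less the opposing 12 gives net 76, ≥ 74, so (f) meets the standard.
  The shareholder carries Stage 3; the board now bears the burden.
At Stage 4 the board must meet clear and convincing evidence (weight is at least 74): on (g) the weight is 85 less the opposing 11 gives net 74, which does reach 74, so (g) meets the standard; on (h) the weight is 84 less the opposing 10 gives net 74, which does reach 74, so (h) meets the standard.
  All elements met. The burden passes to the shareholder.
At Stage 5 the shareholder must meet clear and convincing evidence (weight is at least 74): on (i) the weight is 87 less the opposing 13 gives net 74, which does reach 74, so (i) meets the standard.
  All elements met at the final stage.
All stages carried — the shareholder prevails.

stage 5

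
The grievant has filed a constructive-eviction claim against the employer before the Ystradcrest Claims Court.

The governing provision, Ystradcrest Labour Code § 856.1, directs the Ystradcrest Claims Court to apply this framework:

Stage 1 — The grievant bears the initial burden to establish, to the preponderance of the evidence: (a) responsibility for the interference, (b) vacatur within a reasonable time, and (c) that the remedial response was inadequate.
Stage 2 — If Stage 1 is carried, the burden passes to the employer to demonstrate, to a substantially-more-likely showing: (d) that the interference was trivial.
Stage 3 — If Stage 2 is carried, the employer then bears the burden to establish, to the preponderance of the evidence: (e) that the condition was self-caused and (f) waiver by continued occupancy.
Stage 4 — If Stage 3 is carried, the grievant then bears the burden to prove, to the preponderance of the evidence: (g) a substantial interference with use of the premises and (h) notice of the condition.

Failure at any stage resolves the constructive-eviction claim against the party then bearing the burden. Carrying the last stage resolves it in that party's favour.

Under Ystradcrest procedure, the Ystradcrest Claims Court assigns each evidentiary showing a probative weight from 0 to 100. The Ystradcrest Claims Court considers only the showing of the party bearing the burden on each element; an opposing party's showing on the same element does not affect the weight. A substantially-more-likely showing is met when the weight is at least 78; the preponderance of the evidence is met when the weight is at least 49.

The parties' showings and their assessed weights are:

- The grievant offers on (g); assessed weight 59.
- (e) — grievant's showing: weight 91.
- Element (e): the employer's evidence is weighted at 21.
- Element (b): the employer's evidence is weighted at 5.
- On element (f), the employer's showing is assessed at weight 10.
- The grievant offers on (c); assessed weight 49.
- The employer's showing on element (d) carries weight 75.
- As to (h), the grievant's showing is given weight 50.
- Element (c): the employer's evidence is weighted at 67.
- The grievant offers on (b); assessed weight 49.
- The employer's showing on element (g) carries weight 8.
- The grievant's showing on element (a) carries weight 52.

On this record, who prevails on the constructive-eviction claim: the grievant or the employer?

At Stage 1 the grievant must meet the preponderance of the evidence (weight is at least 49): on (a) the weight is 52, ≥ 49, so (a) meets the standard; on (b) the weight is 49 (the employer's 5 is given no effect), ≥ 49, so (b) meets the standard; on (c) the weight is 49 (the employer's 67 is given no effect), which does reach 49, so (c) meets the standard.
  Stage 1 carried; the burden shifts to the employer.
At Stage 2 the employer must meet a substantially-more-likely showing (weight is at least 78): on (d) the weight is 75, < 78, so (d) does not meet the standard.
  Not every element is met, so the employer fails to carry Stage 2.
The analysis ends at Stage 2; the grievant prevails.

grievant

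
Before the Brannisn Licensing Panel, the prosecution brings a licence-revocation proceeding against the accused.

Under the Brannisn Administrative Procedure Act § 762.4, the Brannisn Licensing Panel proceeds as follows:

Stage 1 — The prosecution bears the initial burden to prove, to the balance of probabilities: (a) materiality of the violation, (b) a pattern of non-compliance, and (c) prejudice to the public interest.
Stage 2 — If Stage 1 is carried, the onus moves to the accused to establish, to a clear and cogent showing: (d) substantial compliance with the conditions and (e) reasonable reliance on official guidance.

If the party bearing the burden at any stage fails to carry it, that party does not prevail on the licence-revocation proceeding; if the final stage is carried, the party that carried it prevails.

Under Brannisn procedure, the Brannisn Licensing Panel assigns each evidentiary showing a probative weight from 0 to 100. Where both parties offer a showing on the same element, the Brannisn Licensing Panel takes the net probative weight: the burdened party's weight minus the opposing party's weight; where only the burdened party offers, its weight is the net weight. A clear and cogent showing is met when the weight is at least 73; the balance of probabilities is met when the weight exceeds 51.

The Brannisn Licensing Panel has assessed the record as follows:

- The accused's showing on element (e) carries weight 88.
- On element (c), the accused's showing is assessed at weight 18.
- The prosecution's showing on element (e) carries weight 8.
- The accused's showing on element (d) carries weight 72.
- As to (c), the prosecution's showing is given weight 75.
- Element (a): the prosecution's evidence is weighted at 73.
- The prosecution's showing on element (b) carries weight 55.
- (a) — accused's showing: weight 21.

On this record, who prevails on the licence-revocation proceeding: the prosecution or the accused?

prosecution

Stage 1 (prosecution, the balance of probabilities, weight exceeds 51): (a) net 73−21=52 > 51 — meets; (b) 55 > 51 — meets; (c) net 75−18=57 > 51 — meets.
  Stage 1 is satisfied; the onus moves to the accused.
Stage 2 (accused, a clear and cogent showing, weight is at least 73): (d) 72 < 73 — fails; (e) net 88−8=80 ≥ 73 — meets.
  Not every element is met, so the accused fails to carry Stage 2.
The analysis ends at Stage 2; the prosecution prevails.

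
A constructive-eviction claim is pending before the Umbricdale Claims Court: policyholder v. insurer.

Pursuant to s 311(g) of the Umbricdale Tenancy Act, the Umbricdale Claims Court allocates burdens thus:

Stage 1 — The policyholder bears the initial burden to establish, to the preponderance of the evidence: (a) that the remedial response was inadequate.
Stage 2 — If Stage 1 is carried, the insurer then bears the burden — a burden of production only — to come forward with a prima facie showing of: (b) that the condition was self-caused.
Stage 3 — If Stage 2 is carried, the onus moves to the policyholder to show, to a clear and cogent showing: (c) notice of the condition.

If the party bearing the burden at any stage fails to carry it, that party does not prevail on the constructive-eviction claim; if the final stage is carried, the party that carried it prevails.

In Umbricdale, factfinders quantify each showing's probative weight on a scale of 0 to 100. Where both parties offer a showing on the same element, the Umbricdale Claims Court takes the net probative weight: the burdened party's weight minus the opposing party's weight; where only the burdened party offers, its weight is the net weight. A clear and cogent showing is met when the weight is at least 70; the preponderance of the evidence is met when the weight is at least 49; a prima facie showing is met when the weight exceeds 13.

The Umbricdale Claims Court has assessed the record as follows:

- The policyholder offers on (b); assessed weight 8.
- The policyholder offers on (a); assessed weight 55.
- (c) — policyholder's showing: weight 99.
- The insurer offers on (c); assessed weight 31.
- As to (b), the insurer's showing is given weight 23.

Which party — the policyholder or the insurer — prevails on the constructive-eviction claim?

insurer

Stage 1 — burden on policyholder; standard: the preponderance of the evidence (weight is at least 49).
    (a): 55 ≥ 49 [met]
  Stage 1 is satisfied; the onus moves to the insurer.
Stage 2 — burden on insurer; standard: a prima facie showing (weight exceeds 13).
    (b): 23 − 8 = 15 > 13 [met]
  Stage 2 carried; the burden shifts to the policyholder.
Stage 3 — burden on policyholder; standard: a clear and cogent showing (weight is at least 70).
    (c): 99 − 31 = 68 < 70 [not met]
  Stage 3 not carried; the policyholder fails its burden.
The insurer prevails.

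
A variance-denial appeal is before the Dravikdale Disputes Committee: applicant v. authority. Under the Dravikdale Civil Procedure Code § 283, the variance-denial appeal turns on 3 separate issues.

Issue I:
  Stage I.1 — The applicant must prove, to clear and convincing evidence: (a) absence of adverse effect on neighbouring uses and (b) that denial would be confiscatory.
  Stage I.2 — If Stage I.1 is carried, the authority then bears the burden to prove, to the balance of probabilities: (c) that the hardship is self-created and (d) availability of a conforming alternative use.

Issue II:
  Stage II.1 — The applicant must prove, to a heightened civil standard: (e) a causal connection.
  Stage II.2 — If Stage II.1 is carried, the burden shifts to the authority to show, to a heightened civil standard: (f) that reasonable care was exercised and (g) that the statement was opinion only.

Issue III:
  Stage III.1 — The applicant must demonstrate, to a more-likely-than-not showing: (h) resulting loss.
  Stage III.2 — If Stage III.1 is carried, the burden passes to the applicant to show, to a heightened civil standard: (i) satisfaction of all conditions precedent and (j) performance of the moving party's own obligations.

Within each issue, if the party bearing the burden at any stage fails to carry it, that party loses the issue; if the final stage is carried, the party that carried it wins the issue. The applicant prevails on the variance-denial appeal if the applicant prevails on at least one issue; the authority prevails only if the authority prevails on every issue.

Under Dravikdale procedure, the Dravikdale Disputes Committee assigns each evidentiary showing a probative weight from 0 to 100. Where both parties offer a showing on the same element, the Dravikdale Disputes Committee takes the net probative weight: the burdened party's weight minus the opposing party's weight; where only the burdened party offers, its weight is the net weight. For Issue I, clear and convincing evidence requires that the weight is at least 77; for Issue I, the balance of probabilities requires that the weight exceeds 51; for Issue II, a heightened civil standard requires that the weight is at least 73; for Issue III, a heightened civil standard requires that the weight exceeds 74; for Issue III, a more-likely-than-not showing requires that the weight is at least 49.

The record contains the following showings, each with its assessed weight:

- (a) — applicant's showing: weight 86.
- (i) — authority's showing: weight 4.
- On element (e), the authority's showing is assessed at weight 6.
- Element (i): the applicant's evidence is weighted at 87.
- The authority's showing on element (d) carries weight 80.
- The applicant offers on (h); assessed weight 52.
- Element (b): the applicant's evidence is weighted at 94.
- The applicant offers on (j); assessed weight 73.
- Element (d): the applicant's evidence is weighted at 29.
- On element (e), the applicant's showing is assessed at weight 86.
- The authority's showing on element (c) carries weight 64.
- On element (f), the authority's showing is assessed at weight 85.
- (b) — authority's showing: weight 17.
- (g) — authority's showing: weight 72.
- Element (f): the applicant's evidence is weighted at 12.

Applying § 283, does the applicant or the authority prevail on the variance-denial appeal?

applicant

— Issue I —
Stage I.1 — burden on applicant; standard: clear and convincing evidence (weight is at least 77).
    (a): 86 ≥ 77 [met]
    (b): 94 − 17 = 77 ≥ 77 [met]
  Stage I.1 is satisfied; the onus moves to the authority.
Stage I.2 — burden on authority; standard: the balance of probabilities (weight exceeds 51).
    (c): 64 > 51 [met]
    (d): 80 − 29 = 51 ≤ 51 [not met]
  Stage I.2 not carried; the authority fails its burden.
So the applicant prevails on this issue.
— Issue II —
At Stage II.1 the applicant must meet a heightened civil standard (weight is at least 73): on (e) the weight is 86 less the opposing 6 gives net 80, which does reach 73, so (e) meets the standard.
  Stage II.1 is satisfied; the onus moves to the authority.
At Stage II.2 the authority must meet a heightened civil standard (weight is at least 73): on (f) the weight is 85 less the opposing 12 gives net 73, ≥ 73, so (f) meets the standard; on (g) the weight is 72, which does not reach 73, so (g) does not meet the standard.
  Not every element is met, so the authority fails to carry Stage II.2.
So the applicant prevails on this issue.
— Issue III —
At Stage III.1 the applicant must meet a more-likely-than-not showing (weight is at least 49): on (h) the weight is 52, ≥ 49, so (h) meets the standard.
  Stage III.1 carried; the burden remains with the applicant.
At Stage III.2 the applicant must meet a heightened civil standard (weight exceeds 74): on (i) the weight is 87 less the opposing 4 gives net 83, which does exceed 74, so (i) meets the standard; on (j) the weight is 73, ≤ 74, so (j) does not meet the standard.
  Stage III.2 not carried; the applicant fails its burden.
So the authority prevails on this issue.
Per-issue: Issue I → applicant; Issue II → applicant; Issue III → authority. The applicant must prevail on at least one issue; overall, the applicant prevails.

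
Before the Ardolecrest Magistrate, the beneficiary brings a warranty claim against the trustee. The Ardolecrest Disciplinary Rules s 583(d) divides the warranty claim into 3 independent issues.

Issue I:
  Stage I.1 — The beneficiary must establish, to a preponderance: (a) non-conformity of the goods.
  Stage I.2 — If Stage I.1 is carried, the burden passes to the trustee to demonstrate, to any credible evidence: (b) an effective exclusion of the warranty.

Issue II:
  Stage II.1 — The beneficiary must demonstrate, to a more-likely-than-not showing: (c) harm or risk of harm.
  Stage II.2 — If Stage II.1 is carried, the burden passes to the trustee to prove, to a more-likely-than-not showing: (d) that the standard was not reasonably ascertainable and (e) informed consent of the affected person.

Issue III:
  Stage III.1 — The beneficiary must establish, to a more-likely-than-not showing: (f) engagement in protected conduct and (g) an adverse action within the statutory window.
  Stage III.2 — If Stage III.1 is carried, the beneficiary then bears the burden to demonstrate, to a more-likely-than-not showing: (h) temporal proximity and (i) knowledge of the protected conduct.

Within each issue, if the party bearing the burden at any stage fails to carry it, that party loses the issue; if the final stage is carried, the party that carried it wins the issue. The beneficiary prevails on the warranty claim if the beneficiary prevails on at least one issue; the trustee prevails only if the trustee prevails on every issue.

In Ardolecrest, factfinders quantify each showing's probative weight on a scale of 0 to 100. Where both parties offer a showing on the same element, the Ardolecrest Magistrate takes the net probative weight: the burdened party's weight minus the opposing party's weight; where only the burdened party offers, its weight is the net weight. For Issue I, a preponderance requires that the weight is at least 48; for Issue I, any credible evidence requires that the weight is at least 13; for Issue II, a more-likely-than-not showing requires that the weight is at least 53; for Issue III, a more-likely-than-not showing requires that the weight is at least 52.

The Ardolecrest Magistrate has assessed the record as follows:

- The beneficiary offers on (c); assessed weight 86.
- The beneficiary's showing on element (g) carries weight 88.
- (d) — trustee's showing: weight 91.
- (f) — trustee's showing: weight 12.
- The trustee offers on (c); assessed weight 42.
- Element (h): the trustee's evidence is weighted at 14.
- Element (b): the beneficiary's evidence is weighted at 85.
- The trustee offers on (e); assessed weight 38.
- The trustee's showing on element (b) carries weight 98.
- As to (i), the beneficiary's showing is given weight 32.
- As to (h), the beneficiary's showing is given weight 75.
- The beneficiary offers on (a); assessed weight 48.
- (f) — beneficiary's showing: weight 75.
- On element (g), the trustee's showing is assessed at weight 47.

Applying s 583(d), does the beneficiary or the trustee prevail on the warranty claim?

— Issue I —
At Stage I.1 the beneficiary must meet a preponderance (weight is at least 48): on (a) the weight is 48, ≥ 48, so (a) meets the standard.
  The beneficiary carries Stage I.1; the trustee now bears the burden.
At Stage I.2 the trustee must meet any credible evidence (weight is at least 13): on (b) the weight is 98 less the opposing 85 gives net 13, which does reach 13, so (b) meets the standard.
  The trustee carries the last stage.
Every stage carried; the trustee prevails on this issue.
— Issue II —
Stage II.1 — burden on beneficiary; standard: a more-likely-than-not showing (weight is at least 53).
    (c): 86 − 42 = 44 < 53 [not met]
  Not every element is met, so the beneficiary fails to carry Stage II.1.
The trustee prevails on this issue.
— Issue III —
At Stage III.1 the beneficiary must meet a more-likely-than-not showing (weight is at least 52): on (f) the weight is 75 less the opposing 12 gives net 63, ≥ 52, so (f) meets the standard; on (g) the weight is 88 less the opposing 47 gives net 41, which does not reach 52, so (g) does not meet the standard.
  Not every element is met, so the beneficiary fails to carry Stage III.1.
So the trustee prevails on this issue.
Per-issue: Issue I → trustee; Issue II → trustee; Issue III → trustee. The beneficiary must prevail on at least one issue; overall, the trustee prevails.

trustee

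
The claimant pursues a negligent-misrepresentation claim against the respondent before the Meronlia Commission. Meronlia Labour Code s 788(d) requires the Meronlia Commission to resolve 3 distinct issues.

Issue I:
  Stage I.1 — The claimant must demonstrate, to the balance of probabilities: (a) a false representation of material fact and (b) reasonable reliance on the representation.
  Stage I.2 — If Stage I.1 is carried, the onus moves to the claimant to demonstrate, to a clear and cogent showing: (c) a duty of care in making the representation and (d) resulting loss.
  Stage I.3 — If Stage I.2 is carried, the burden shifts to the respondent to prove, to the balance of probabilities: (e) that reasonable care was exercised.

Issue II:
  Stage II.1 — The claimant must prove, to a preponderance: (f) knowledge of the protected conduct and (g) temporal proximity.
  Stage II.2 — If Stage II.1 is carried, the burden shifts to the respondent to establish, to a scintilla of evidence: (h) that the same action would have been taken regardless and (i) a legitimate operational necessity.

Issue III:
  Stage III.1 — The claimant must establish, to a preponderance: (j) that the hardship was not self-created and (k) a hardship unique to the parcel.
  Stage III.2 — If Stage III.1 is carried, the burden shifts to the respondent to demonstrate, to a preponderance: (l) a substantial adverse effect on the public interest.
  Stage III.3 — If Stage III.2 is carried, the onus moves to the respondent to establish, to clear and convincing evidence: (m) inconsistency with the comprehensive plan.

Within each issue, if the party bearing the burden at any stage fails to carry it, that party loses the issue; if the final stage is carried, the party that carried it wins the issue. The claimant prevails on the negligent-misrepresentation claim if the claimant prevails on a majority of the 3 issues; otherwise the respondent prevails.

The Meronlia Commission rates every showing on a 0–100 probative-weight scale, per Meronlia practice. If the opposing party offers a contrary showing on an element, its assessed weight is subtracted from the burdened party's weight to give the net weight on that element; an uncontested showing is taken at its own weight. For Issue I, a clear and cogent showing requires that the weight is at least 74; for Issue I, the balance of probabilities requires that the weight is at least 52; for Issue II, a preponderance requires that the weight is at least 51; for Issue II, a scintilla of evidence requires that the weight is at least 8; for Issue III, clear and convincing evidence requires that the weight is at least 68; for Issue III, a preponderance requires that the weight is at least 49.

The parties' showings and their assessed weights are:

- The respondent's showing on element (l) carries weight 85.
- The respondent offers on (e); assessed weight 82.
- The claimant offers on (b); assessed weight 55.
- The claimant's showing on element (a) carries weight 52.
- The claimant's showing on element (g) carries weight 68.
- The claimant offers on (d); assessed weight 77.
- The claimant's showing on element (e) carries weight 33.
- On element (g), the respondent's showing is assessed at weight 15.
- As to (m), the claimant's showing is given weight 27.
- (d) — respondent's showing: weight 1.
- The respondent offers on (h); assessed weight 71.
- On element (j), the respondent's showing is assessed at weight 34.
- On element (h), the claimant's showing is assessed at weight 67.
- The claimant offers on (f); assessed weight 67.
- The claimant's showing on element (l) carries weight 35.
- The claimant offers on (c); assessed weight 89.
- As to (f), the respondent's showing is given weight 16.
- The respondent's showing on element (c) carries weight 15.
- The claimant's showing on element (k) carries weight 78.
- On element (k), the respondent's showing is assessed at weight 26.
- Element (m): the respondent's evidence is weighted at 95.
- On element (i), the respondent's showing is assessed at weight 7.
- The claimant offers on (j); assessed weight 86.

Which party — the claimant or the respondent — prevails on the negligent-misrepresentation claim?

— Issue I —
Stage I.1 (claimant, the balance of probabilities, weight is at least 52): (a) 52 ≥ 52 — meets; (b) 55 ≥ 52 — meets.
  Stage I.1 carried; the burden remains with the claimant.
Stage I.2 (claimant, a clear and cogent showing, weight is at least 74): (c) net 89−15=74 ≥ 74 — meets; (d) net 77−1=76 ≥ 74 — meets.
  Stage I.2 is satisfied; the onus moves to the respondent.
Stage I.3 (respondent, the balance of probabilities, weight is at least 52): (e) net 82−33=49 < 52 — fails.
  Not every element is met, so the respondent fails to carry Stage I.3.
The claimant prevails on this issue.
— Issue II —
Stage II.1 (claimant, a preponderance, weight is at least 51): (f) net 67−16=51 ≥ 51 — meets; (g) net 68−15=53 ≥ 51 — meets.
  Stage II.1 is satisfied; the onus moves to the respondent.
Stage II.2 (respondent, a scintilla of evidence, weight is at least 8): (h) net 71−67=4 < 8 — fails; (i) 7 < 8 — fails.
  The respondent does not carry Stage II.2.
The claimant prevails on this issue.
— Issue III —
Stage III.1 — burden on claimant; standard: a preponderance (weight is at least 49).
    (j): 86 − 34 = 52 ≥ 49 [met]
    (k): 78 − 26 = 52 ≥ 49 [met]
  Stage III.1 is satisfied; the onus moves to the respondent.
Stage III.2 — burden on respondent; standard: a preponderance (weight is at least 49).
    (l): 85 − 35 = 50 ≥ 49 [met]
  Stage III.2 carried; the burden remains with the respondent.
Stage III.3 — burden on respondent; standard: clear and convincing evidence (weight is at least 68).
    (m): 95 − 27 = 68 ≥ 68 [met]
  All elements met at the final stage.
With every stage satisfied, the respondent prevails on this issue.
Per-issue: Issue I → claimant; Issue II → claimant; Issue III → respondent. The claimant must prevail on a majority of issues; overall, the claimant prevails.

claimant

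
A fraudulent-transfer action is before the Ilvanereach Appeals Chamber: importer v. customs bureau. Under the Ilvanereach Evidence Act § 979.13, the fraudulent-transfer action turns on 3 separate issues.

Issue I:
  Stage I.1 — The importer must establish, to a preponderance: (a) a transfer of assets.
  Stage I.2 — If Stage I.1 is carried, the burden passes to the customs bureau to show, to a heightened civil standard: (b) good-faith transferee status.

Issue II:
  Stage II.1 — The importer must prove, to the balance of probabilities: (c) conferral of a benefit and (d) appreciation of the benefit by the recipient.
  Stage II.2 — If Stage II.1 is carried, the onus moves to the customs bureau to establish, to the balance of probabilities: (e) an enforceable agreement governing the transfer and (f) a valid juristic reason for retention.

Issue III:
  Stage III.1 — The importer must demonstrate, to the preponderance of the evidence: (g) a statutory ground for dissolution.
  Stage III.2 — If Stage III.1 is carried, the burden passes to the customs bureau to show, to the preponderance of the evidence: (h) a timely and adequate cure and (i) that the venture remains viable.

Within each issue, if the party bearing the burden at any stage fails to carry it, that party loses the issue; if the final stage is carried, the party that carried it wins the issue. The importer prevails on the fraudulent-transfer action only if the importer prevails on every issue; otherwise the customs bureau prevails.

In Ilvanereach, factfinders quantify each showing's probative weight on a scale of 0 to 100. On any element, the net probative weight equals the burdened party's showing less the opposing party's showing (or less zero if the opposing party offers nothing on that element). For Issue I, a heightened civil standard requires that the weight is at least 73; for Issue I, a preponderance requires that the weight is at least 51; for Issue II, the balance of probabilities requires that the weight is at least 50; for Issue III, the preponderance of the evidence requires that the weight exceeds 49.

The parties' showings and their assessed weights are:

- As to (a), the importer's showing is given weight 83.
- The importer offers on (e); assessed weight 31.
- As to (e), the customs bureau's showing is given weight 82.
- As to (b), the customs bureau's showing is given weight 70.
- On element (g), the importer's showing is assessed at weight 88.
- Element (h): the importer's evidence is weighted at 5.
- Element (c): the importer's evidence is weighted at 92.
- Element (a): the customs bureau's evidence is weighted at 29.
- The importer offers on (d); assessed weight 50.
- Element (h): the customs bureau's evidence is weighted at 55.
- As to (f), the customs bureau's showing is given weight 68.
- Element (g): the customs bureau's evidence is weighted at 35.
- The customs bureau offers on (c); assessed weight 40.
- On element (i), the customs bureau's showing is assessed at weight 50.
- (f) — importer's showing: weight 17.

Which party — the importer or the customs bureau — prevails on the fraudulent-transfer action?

customs bureau

— Issue I —
At Stage I.1 the importer must meet a preponderance (weight is at least 51): on (a) the weight is 83 less the opposing 29 gives net 54, which does reach 51, so (a) meets the standard.
  Stage I.1 is satisfied; the onus moves to the customs bureau.
At Stage I.2 the customs bureau must meet a heightened civil standard (weight is at least 73): on (b) the weight is 70, which does not reach 73, so (b) does not meet the standard.
  Stage I.2 not carried; the customs bureau fails its burden.
The analysis ends at Stage I.2; the importer prevails on this issue.
— Issue II —
At Stage II.1 the importer must meet the balance of probabilities (weight is at least 50): on (c) the weight is 92 less the opposing 40 gives net 52, ≥ 50, so (c) meets the standard; on (d) the weight is 50, ≥ 50, so (d) meets the standard.
  The importer carries Stage II.1; the customs bureau now bears the burden.
At Stage II.2 the customs bureau must meet the balance of probabilities (weight is at least 50): on (e) the weight is 82 less the opposing 31 gives net 51, which does reach 50, so (e) meets the standard; on (f) the weight is 68 less the opposing 17 gives net 51, ≥ 50, so (f) meets the standard.
  The customs bureau carries the last stage.
All stages carried — the customs bureau prevails on this issue.
— Issue III —
At Stage III.1 the importer must meet the preponderance of the evidence (weight exceeds 49): on (g) the weight is 88 less the opposing 35 gives net 53, which does exceed 49, so (g) meets the standard.
  All elements met. The burden passes to the customs bureau.
At Stage III.2 the customs bureau must meet the preponderance of the evidence (weight exceeds 49): on (h) the weight is 55 less the opposing 5 gives net 50, > 49, so (h) meets the standard; on (i) the weight is 50, which does exceed 49, so (i) meets the standard.
  All elements met at the final stage.
Every stage carried; the customs bureau prevails on this issue.
Per-issue: Issue I → importer; Issue II → customs bureau; Issue III → customs bureau. The importer must prevail on every issue; overall, the customs bureau prevails.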